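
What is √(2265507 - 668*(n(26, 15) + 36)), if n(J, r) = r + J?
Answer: √2214071 ≈ 1488.0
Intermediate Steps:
n(J, r) = J + r
√(2265507 - 668*(n(26, 15) + 36)) = √(2265507 - 668*((26 + 15) + 36)) = √(2265507 - 668*(41 + 36)) = √(2265507 - 668*77) = √(2265507 - 51436) = √2214071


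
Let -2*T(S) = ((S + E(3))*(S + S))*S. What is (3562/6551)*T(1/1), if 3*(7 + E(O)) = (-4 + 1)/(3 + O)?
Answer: 65897/19653 ≈ 3.3530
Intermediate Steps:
E(O) = -7 - 1/(3 + O) (E(O) = -7 + ((-4 + 1)/(3 + O))/3 = -7 + (-3/(3 + O))/3 = -7 - 1/(3 + O))
T(S) = -S**2*(-43/6 + S) (T(S) = -(S + (-22 - 7*3)/(3 + 3))*(S + S)*S/2 = -(S + (-22 - 21)/6)*(2*S)*S/2 = -(S + (1/6)*(-43))*(2*S)*S/2 = -(S - 43/6)*(2*S)*S/2 = -(-43/6 + S)*(2*S)*S/2 = -2*S*(-43/6 + S)*S/2 = -S**2*(-43/6 + S))
(3562/6551)*T(1/1) = (3562/6551)*((1/1)**2*(43/6 - 1/1)) = (3562*(1/6551))*(1**2*(43/6 - 1*1)) = 3562*(1*(43/6 - 1))/6551 = 3562*(1*(37/6))/6551 = (3562/6551)*(37/6) = 65897/19653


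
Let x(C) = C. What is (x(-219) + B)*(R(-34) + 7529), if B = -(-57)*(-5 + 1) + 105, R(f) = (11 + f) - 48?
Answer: -2550636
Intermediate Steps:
R(f) = -37 + f
B = -123 (B = -(-57)*(-4) + 105 = -57*4 + 105 = -228 + 105 = -123)
(x(-219) + B)*(R(-34) + 7529) = (-219 - 123)*((-37 - 34) + 7529) = -342*(-71 + 7529) = -342*7458 = -2550636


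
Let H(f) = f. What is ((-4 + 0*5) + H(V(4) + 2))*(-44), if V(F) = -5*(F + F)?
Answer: 1848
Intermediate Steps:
V(F) = -10*F
((-4 + 0*5) + H(V(4) + 2))*(-44) = ((-4 + 0*5) + (-10*4 + 2))*(-44) = ((-4 + 0) + (-40 + 2))*(-44) = (-4 - 38)*(-44) = -42*(-44) = 1848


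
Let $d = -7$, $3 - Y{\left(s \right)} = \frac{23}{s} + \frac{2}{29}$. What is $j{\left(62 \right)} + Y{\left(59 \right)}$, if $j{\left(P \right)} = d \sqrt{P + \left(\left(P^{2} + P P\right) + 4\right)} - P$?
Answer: $- \frac{101734}{1711} - 7 \sqrt{7754} \approx -675.86$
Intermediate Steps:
$Y{\left(s \right)} = \frac{85}{29} - \frac{23}{s}$ ($Y{\left(s \right)} = 3 - \left(\frac{23}{s} + \frac{2}{29}\right) = 3 - \left(\frac{2}{29} + \frac{23}{s}\right) = \frac{85}{29} - \frac{23}{s}$)
$j{\left(P \right)} = - P - 7 \sqrt{4 + P + 2 P^{2}}$ ($j{\left(P \right)} = - 7 \sqrt{P + \left(\left(P^{2} + P P\right) + 4\right)} - P = - 7 \sqrt{P + \left(\left(P^{2} + P^{2}\right) + 4\right)} - P = - 7 \sqrt{P + \left(2 P^{2} + 4\right)} - P = - 7 \sqrt{P + \left(4 + 2 P^{2}\right)} - P = - 7 \sqrt{4 + P + 2 P^{2}} - P = - P - 7 \sqrt{4 + P + 2 P^{2}}$)
$j{\left(62 \right)} + Y{\left(59 \right)} = \left(\left(-1\right) 62 - 7 \sqrt{4 + 62 + 2 \cdot 62^{2}}\right) + \left(\frac{85}{29} - \frac{23}{59}\right) = \left(-62 - 7 \sqrt{4 + 62 + 2 \cdot 3844}\right) + \left(\frac{85}{29} - \frac{23}{59}\right) = \left(-62 - 7 \sqrt{4 + 62 + 7688}\right) + \left(\frac{85}{29} - \frac{23}{59}\right) = \left(-62 - 7 \sqrt{7754}\right) + \frac{4348}{1711} = - \frac{101734}{1711} - 7 \sqrt{7754}$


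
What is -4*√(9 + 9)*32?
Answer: -384*√2 ≈ -543.06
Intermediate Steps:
-4*√(9 + 9)*32 = -12*√2*32 = -384*√2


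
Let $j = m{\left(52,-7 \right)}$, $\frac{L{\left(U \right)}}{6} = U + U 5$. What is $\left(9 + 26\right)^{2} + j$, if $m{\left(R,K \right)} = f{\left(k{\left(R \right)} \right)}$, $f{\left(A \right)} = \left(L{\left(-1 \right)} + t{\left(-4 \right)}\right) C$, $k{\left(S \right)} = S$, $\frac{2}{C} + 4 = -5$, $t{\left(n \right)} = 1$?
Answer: $\frac{11095}{9} \approx 1232.8$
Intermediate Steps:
$L{\left(U \right)} = 36 U$ ($L{\left(U \right)} = 6 \left(U + U 5\right) = 6 \left(U + 5 U\right) = 6 \cdot 6 U = 36 U$)
$C = - \frac{2}{9}$ ($C = \frac{2}{-4 - 5} = \frac{2}{-9} = 2 \left(- \frac{1}{9}\right) = - \frac{2}{9} \approx -0.22222$)
$f{\left(A \right)} = \frac{70}{9}$ ($f{\left(A \right)} = \left(36 \left(-1\right) + 1\right) \left(- \frac{2}{9}\right) = \left(-36 + 1\right) \left(- \frac{2}{9}\right) = \left(-35\right) \left(- \frac{2}{9}\right) = \frac{70}{9}$)
$m{\left(R,K \right)} = \frac{70}{9}$
$j = \frac{70}{9} \approx 7.7778$
$\left(9 + 26\right)^{2} + j = \left(9 + 26\right)^{2} + \frac{70}{9} = 35^{2} + \frac{70}{9} = 1225 + \frac{70}{9} = \frac{11095}{9}$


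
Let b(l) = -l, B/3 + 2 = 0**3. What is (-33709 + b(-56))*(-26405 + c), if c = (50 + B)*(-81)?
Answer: 1008546757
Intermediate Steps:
B = -6 (B = -6 + 3*0**3 = -6 + 3*0 = -6 + 0 = -6)
c = -3564 (c = (50 - 6)*(-81) = 44*(-81) = -3564)
(-33709 + b(-56))*(-26405 + c) = (-33709 - 1*(-56))*(-26405 - 3564) = (-33709 + 56)*(-29969) = -33653*(-29969) = 1008546757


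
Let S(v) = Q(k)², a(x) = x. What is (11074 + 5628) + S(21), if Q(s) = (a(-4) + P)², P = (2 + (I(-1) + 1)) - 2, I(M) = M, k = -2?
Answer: 16958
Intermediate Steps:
P = 0 (P = (2 + (-1 + 1)) - 2 = (2 + 0) - 2 = 2 - 2 = 0)
Q(s) = 16 (Q(s) = (-4 + 0)² = (-4)² = 16)
S(v) = 256 (S(v) = 16² = 256)
(11074 + 5628) + S(21) = (11074 + 5628) + 256 = 16702 + 256 = 16958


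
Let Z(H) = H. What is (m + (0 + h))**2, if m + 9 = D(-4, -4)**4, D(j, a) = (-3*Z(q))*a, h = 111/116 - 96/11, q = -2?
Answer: 179203866822099729/1628176 ≈ 1.1006e+11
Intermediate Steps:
h = -9915/1276 (h = 111*(1/116) - 96*1/11 = 111/116 - 96/11 = -9915/1276 ≈ -7.7704)
D(j, a) = 6*a (D(j, a) = (-3*(-2))*a = 6*a)
m = 331767 (m = -9 + (6*(-4))**4 = -9 + (-24)**4 = -9 + 331776 = 331767)
(m + (0 + h))**2 = (331767 + (0 - 9915/1276))**2 = (331767 - 9915/1276)**2 = (423324777/1276)**2 = 179203866822099729/1628176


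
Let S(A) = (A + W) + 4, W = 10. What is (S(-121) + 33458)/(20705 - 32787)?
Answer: -33351/12082 ≈ -2.7604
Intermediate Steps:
S(A) = 14 + A (S(A) = (A + 10) + 4 = (10 + A) + 4 = 14 + A)
(S(-121) + 33458)/(20705 - 32787) = ((14 - 121) + 33458)/(20705 - 32787) = (-107 + 33458)/(-12082) = 33351*(-1/12082) = -33351/12082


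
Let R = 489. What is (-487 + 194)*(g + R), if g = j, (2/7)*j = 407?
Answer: -1121311/2 ≈ -5.6066e+5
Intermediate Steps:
j = 2849/2 (j = (7/2)*407 = 2849/2 ≈ 1424.5)
g = 2849/2 ≈ 1424.5
(-487 + 194)*(g + R) = (-487 + 194)*(2849/2 + 489) = -293*3827/2 = -1121311/2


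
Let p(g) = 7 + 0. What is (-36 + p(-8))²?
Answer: 841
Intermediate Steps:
p(g) = 7
(-36 + p(-8))² = (-36 + 7)² = (-29)² = 841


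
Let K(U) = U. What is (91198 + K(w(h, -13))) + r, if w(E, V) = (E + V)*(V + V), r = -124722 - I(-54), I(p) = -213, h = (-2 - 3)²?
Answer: -33623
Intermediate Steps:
h = 25 (h = (-5)² = 25)
r = -124509 (r = -124722 - 1*(-213) = -124722 + 213 = -124509)
w(E, V) = 2*V*(E + V) (w(E, V) = (E + V)*(2*V) = 2*V*(E + V))
(91198 + K(w(h, -13))) + r = (91198 + 2*(-13)*(25 - 13)) - 124509 = (91198 + 2*(-13)*12) - 124509 = (91198 - 312) - 124509 = 90886 - 124509 = -33623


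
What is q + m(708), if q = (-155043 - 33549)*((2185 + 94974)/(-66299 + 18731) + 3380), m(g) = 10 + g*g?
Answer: -630825491115/991 ≈ -6.3655e+8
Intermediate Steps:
m(g) = 10 + g²
q = -631322253649/991 (q = -188592*(97159/(-47568) + 3380) = -188592*(97159*(-1/47568) + 3380) = -188592*(-97159/47568 + 3380) = -188592*160682681/47568 = -631322253649/991 ≈ -6.3706e+8)
q + m(708) = -631322253649/991 + (10 + 708²) = -631322253649/991 + (10 + 501264) = -631322253649/991 + 501274 = -630825491115/991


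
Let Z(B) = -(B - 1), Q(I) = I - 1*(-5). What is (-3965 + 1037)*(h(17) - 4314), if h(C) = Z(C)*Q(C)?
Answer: 13662048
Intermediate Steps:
Q(I) = 5 + I (Q(I) = I + 5 = 5 + I)
Z(B) = 1 - B (Z(B) = -(-1 + B) = 1 - B)
h(C) = (1 - C)*(5 + C)
(-3965 + 1037)*(h(17) - 4314) = (-3965 + 1037)*(-(-1 + 17)*(5 + 17) - 4314) = -2928*(-1*16*22 - 4314) = -2928*(-352 - 4314) = -2928*(-4666) = 13662048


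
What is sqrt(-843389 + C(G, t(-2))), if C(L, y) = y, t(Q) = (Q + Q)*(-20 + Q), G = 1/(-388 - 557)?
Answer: I*sqrt(843301) ≈ 918.31*I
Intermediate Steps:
G = -1/945 (G = 1/(-945) = -1/945 ≈ -0.0010582)
t(Q) = 2*Q*(-20 + Q) (t(Q) = (2*Q)*(-20 + Q) = 2*Q*(-20 + Q))
sqrt(-843389 + C(G, t(-2))) = sqrt(-843389 + 2*(-2)*(-20 - 2)) = sqrt(-843389 + 2*(-2)*(-22)) = sqrt(-843389 + 88) = sqrt(-843301) = I*sqrt(843301)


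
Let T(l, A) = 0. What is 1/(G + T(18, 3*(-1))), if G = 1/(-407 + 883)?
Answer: 476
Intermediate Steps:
G = 1/476 ≈ 0.0021008
1/(G + T(18, 3*(-1))) = 1/(1/476 + 0) = 1/(1/476) = 476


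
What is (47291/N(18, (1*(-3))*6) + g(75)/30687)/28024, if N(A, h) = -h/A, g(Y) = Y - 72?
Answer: 60467455/35832187 ≈ 1.6875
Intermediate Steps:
g(Y) = -72 + Y
N(A, h) = -h/A
(47291/N(18, (1*(-3))*6) + g(75)/30687)/28024 = (47291/((-1*(1*(-3))*6/18)) + (-72 + 75)/30687)/28024 = (47291/((-1*(-3*6)*1/18)) + 3*(1/30687))*(1/28024) = (47291/((-1*(-18)*1/18)) + 1/10229)*(1/28024) = (47291/1 + 1/10229)*(1/28024) = (47291*1 + 1/10229)*(1/28024) = (47291 + 1/10229)*(1/28024) = (483739640/10229)*(1/28024) = 60467455/35832187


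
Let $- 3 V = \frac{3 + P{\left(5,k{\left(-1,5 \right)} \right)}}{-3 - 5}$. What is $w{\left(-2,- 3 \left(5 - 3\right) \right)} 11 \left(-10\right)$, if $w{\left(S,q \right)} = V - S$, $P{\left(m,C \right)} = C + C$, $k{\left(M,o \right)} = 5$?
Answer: $- \frac{3355}{12} \approx -279.58$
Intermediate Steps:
$P{\left(m,C \right)} = 2 C$
$V = \frac{13}{24}$ ($V = - \frac{\left(3 + 2 \cdot 5\right) \frac{1}{-3 - 5}}{3} = - \frac{\left(3 + 10\right) \frac{1}{-8}}{3} = - \frac{13 \left(- \frac{1}{8}\right)}{3} = \left(- \frac{1}{3}\right) \left(- \frac{13}{8}\right) = \frac{13}{24} \approx 0.54167$)
$w{\left(S,q \right)} = \frac{13}{24} - S$
$w{\left(-2,- 3 \left(5 - 3\right) \right)} 11 \left(-10\right) = \left(\frac{13}{24} - -2\right) 11 \left(-10\right) = \left(\frac{13}{24} + 2\right) 11 \left(-10\right) = \frac{61}{24} \cdot 11 \left(-10\right) = \frac{671}{24} \left(-10\right) = - \frac{3355}{12}$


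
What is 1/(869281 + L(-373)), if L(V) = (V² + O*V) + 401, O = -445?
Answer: 1/1174796 ≈ 8.5121e-7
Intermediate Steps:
L(V) = 401 + V² - 445*V (L(V) = (V² - 445*V) + 401 = 401 + V² - 445*V)
1/(869281 + L(-373)) = 1/(869281 + (401 + (-373)² - 445*(-373))) = 1/(869281 + (401 + 139129 + 165985)) = 1/(869281 + 305515) = 1/1174796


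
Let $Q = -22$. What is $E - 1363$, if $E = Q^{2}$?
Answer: $-879$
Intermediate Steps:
$E = 484$ ($E = \left(-22\right)^{2} = 484$)
$E - 1363 = 484 - 1363 = -879$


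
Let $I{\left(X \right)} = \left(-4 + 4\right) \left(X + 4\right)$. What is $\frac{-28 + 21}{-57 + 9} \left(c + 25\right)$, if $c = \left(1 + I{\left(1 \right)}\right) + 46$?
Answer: $\frac{21}{2} \approx 10.5$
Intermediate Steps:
$I{\left(X \right)} = 0$ ($I{\left(X \right)} = 0 \left(4 + X\right) = 0$)
$c = 47$ ($c = \left(1 + 0\right) + 46 = 1 + 46 = 47$)
$\frac{-28 + 21}{-57 + 9} \left(c + 25\right) = \frac{-28 + 21}{-57 + 9} \left(47 + 25\right) = - \frac{7}{-48} \cdot 72 = \left(-7\right) \left(- \frac{1}{48}\right) 72 = \frac{7}{48} \cdot 72 = \frac{21}{2}$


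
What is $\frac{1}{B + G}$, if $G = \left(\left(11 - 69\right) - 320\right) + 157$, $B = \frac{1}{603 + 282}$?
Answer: $- \frac{885}{195584} \approx -0.0045249$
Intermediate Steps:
$B = \frac{1}{885} \approx 0.0011299$
$G = -221$ ($G = \left(-58 - 320\right) + 157 = -378 + 157 = -221$)
$\frac{1}{B + G} = \frac{1}{\frac{1}{885} - 221} = \frac{1}{- \frac{195584}{885}} = - \frac{885}{195584}$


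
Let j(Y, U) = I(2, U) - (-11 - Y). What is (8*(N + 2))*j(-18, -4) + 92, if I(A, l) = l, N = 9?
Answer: -876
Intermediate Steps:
j(Y, U) = 11 + U + Y (j(Y, U) = U - (-11 - Y) = U + (11 + Y) = 11 + U + Y)
(8*(N + 2))*j(-18, -4) + 92 = (8*(9 + 2))*(11 - 4 - 18) + 92 = (8*11)*(-11) + 92 = 88*(-11) + 92 = -968 + 92 = -876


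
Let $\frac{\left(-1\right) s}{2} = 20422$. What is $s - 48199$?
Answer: $-89043$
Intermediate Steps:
$s = -40844$ ($s = \left(-2\right) 20422 = -40844$)
$s - 48199 = -40844 - 48199 = -89043$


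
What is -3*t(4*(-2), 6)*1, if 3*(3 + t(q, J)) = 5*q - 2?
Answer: 51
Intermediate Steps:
t(q, J) = -11/3 + 5*q/3 (t(q, J) = -3 + (5*q - 2)/3 = -3 + (-2 + 5*q)/3 = -3 + (-⅔ + 5*q/3) = -11/3 + 5*q/3)
-3*t(4*(-2), 6)*1 = -3*(-11/3 + 5*(4*(-2))/3)*1 = -3*(-11/3 + (5/3)*(-8))*1 = -3*(-11/3 - 40/3)*1 = -3*(-17)*1 = 51*1 = 51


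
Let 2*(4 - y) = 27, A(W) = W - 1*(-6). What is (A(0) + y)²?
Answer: 49/4 ≈ 12.250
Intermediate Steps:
A(W) = 6 + W (A(W) = W + 6 = 6 + W)
y = -19/2 (y = 4 - ½*27 = 4 - 27/2 = -19/2 ≈ -9.5000)
(A(0) + y)² = ((6 + 0) - 19/2)² = (6 - 19/2)² = (-7/2)² = 49/4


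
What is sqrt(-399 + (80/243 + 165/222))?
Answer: I*sqrt(1588528326)/1998 ≈ 19.948*I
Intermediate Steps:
sqrt(-399 + (80/243 + 165/222)) = sqrt(-399 + (80*(1/243) + 165*(1/222))) = sqrt(-399 + (80/243 + 55/74)) = sqrt(-399 + 19285/17982) = sqrt(-7155533/17982) = I*sqrt(1588528326)/1998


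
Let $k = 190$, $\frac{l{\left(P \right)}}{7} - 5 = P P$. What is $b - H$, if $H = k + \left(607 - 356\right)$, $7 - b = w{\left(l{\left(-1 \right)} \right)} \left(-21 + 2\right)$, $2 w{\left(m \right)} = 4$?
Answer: $-396$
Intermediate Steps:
$l{\left(P \right)} = 35 + 7 P^{2}$ ($l{\left(P \right)} = 35 + 7 P P = 35 + 7 P^{2}$)
$w{\left(m \right)} = 2$ ($w{\left(m \right)} = \frac{1}{2} \cdot 4 = 2$)
$b = 45$ ($b = 7 - 2 \left(-21 + 2\right) = 7 - 2 \left(-19\right) = 7 - -38 = 7 + 38 = 45$)
$H = 441$ ($H = 190 + \left(607 - 356\right) = 190 + 251 = 441$)
$b - H = 45 - 441 = -396$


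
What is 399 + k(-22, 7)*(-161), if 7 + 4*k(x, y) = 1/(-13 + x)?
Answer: 6819/10 ≈ 681.90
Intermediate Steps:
k(x, y) = -7/4 + 1/(4*(-13 + x))
399 + k(-22, 7)*(-161) = 399 + ((92 - 7*(-22))/(4*(-13 - 22)))*(-161) = 399 + ((1/4)*(92 + 154)/(-35))*(-161) = 399 + ((1/4)*(-1/35)*246)*(-161) = 399 - 123/70*(-161) = 399 + 2829/10 = 6819/10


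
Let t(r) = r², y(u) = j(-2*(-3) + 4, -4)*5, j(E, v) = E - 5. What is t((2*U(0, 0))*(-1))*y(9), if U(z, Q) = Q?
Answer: 0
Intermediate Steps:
j(E, v) = -5 + E
y(u) = 25 (y(u) = (-5 + (-2*(-3) + 4))*5 = (-5 + (6 + 4))*5 = (-5 + 10)*5 = 5*5 = 25)
t((2*U(0, 0))*(-1))*y(9) = ((2*0)*(-1))²*25 = (0*(-1))²*25 = 0²*25 = 0*25 = 0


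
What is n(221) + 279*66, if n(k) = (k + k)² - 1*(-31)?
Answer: 213809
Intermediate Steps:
n(k) = 31 + 4*k² (n(k) = (2*k)² + 31 = 4*k² + 31 = 31 + 4*k²)
n(221) + 279*66 = (31 + 4*221²) + 279*66 = (31 + 4*48841) + 18414 = (31 + 195364) + 18414 = 195395 + 18414 = 213809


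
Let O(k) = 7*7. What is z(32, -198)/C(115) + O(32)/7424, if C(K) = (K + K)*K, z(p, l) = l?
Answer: -86951/98182400 ≈ -0.00088561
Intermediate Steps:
O(k) = 49
C(K) = 2*K**2 (C(K) = (2*K)*K = 2*K**2)
z(32, -198)/C(115) + O(32)/7424 = -198/(2*115**2) + 49/7424 = -198/(2*13225) + 49*(1/7424) = -198/26450 + 49/7424 = -198*1/26450 + 49/7424 = -99/13225 + 49/7424 = -86951/98182400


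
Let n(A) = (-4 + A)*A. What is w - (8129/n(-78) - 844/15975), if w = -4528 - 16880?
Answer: -729170137117/34058700 ≈ -21409.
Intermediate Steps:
w = -21408
n(A) = A*(-4 + A)
w - (8129/n(-78) - 844/15975) = -21408 - (8129/((-78*(-4 - 78))) - 844/15975) = -21408 - (8129/((-78*(-82))) - 844*1/15975) = -21408 - (8129/6396 - 844/15975) = -21408 - 1*41487517/34058700 = -21408 - 41487517/34058700 = -729170137117/34058700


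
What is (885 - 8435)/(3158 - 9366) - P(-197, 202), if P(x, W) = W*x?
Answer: 123524351/3104 ≈ 39795.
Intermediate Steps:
(885 - 8435)/(3158 - 9366) - P(-197, 202) = (885 - 8435)/(3158 - 9366) - 202*(-197) = -7550/(-6208) - 1*(-39794) = -7550*(-1/6208) + 39794 = 3775/3104 + 39794 = 123524351/3104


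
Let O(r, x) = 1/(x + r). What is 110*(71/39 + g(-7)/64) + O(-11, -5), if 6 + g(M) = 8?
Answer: 63533/312 ≈ 203.63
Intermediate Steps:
g(M) = 2 (g(M) = -6 + 8 = 2)
O(r, x) = 1/(r + x)
110*(71/39 + g(-7)/64) + O(-11, -5) = 110*(71/39 + 2/64) + 1/(-11 - 5) = 110*(71*(1/39) + 2*(1/64)) + 1/(-16) = 110*(71/39 + 1/32) - 1/16 = 110*(2311/1248) - 1/16 = 127105/624 - 1/16 = 63533/312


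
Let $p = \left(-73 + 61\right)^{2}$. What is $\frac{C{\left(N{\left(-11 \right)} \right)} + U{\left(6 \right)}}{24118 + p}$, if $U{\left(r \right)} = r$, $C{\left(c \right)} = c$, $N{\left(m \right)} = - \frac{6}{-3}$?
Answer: $\frac{4}{12131} \approx 0.00032973$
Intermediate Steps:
$N{\left(m \right)} = 2$ ($N{\left(m \right)} = \left(-6\right) \left(- \frac{1}{3}\right) = 2$)
$p = 144$ ($p = \left(-12\right)^{2} = 144$)
$\frac{C{\left(N{\left(-11 \right)} \right)} + U{\left(6 \right)}}{24118 + p} = \frac{2 + 6}{24118 + 144} = \frac{8}{24262} = 8 \cdot \frac{1}{24262} = \frac{4}{12131}$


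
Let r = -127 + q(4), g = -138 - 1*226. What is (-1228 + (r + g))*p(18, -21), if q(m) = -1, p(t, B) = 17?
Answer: -29240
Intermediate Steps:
g = -364 (g = -138 - 226 = -364)
r = -128 (r = -127 - 1 = -128)
(-1228 + (r + g))*p(18, -21) = (-1228 + (-128 - 364))*17 = (-1228 - 492)*17 = -1720*17 = -29240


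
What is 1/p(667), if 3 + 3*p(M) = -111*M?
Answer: -1/24680 ≈ -4.0519e-5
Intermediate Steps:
p(M) = -1 - 37*M (p(M) = -1 + (-111*M)/3 = -1 - 37*M)
1/p(667) = 1/(-1 - 37*667) = 1/(-1 - 24679) = 1/(-24680) = -1/24680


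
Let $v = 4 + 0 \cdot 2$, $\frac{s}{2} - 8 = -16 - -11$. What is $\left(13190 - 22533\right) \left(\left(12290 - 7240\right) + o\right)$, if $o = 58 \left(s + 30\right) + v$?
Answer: $-66727706$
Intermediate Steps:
$s = 6$ ($s = 16 + 2 \left(-16 - -11\right) = 16 + 2 \left(-16 + 11\right) = 16 + 2 \left(-5\right) = 16 - 10 = 6$)
$v = 4$ ($v = 4 + 0 = 4$)
$o = 2092$ ($o = 58 \left(6 + 30\right) + 4 = 58 \cdot 36 + 4 = 2088 + 4 = 2092$)
$\left(13190 - 22533\right) \left(\left(12290 - 7240\right) + o\right) = \left(13190 - 22533\right) \left(\left(12290 - 7240\right) + 2092\right) = - 9343 \left(5050 + 2092\right) = \left(-9343\right) 7142 = -66727706$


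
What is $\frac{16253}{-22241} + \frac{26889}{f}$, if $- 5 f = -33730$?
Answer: $\frac{488395511}{150037786} \approx 3.2551$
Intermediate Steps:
$f = 6746$ ($f = \left(- \frac{1}{5}\right) \left(-33730\right) = 6746$)
$\frac{16253}{-22241} + \frac{26889}{f} = \frac{16253}{-22241} + \frac{26889}{6746} = 16253 \left(- \frac{1}{22241}\right) + 26889 \cdot \frac{1}{6746} = - \frac{16253}{22241} + \frac{26889}{6746} = \frac{488395511}{150037786}$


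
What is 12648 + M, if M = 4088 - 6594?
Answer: 10142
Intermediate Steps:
M = -2506
12648 + M = 12648 - 2506 = 10142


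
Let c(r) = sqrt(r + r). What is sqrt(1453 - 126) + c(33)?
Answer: sqrt(66) + sqrt(1327) ≈ 44.552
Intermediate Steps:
c(r) = sqrt(2)*sqrt(r) (c(r) = sqrt(2*r) = sqrt(2)*sqrt(r))
sqrt(1453 - 126) + c(33) = sqrt(1453 - 126) + sqrt(2)*sqrt(33) = sqrt(1327) + sqrt(66) = sqrt(66) + sqrt(1327)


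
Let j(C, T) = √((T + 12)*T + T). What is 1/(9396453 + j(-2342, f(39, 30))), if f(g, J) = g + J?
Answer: 3132151/29431109658517 - √5658/88293328975551 ≈ 1.0642e-7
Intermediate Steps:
f(g, J) = J + g
j(C, T) = √(T + T*(12 + T)) (j(C, T) = √((12 + T)*T + T) = √(T*(12 + T) + T) = √(T + T*(12 + T)))
1/(9396453 + j(-2342, f(39, 30))) = 1/(9396453 + √((30 + 39)*(13 + (30 + 39)))) = 1/(9396453 + √(69*(13 + 69))) = 1/(9396453 + √(69*82)) = 1/(9396453 + √5658)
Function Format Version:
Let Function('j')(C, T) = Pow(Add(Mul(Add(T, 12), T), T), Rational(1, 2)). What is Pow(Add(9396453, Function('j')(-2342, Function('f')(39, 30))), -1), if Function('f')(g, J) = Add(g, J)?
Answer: Add(Rational(3132151, 29431109658517), Mul(Rational(-1, 88293328975551), Pow(5658, Rational(1, 2)))) ≈ 1.0642e-7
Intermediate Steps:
Function('f')(g, J) = Add(J, g)
Function('j')(C, T) = Pow(Add(T, Mul(T, Add(12, T))), Rational(1, 2)) (Function('j')(C, T) = Pow(Add(Mul(Add(12, T), T), T), Rational(1, 2)) = Pow(Add(Mul(T, Add(12, T)), T), Rational(1, 2)) = Pow(Add(T, Mul(T, Add(12, T))), Rational(1, 2)))
Pow(Add(9396453, Function('j')(-2342, Function('f')(39, 30))), -1) = Pow(Add(9396453, Pow(Mul(Add(30, 39), Add(13, Add(30, 39))), Rational(1, 2))), -1) = Pow(Add(9396453, Pow(Mul(69, Add(13, 69)), Rational(1, 2))), -1) = Pow(Add(9396453, Pow(Mul(69, 82), Rational(1, 2))), -1) = Pow(Add(9396453, Pow(5658, Rational(1, 2))), -1)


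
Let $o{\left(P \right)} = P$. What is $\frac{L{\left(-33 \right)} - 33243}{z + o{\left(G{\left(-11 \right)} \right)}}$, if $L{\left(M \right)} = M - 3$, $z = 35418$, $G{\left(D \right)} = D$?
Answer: $- \frac{33279}{35407} \approx -0.9399$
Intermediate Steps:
$L{\left(M \right)} = -3 + M$ ($L{\left(M \right)} = M - 3 = -3 + M$)
$\frac{L{\left(-33 \right)} - 33243}{z + o{\left(G{\left(-11 \right)} \right)}} = \frac{\left(-3 - 33\right) - 33243}{35418 - 11} = \frac{-36 - 33243}{35407} = \left(-33279\right) \frac{1}{35407} = - \frac{33279}{35407}$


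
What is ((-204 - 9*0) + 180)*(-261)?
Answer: 6264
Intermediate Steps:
((-204 - 9*0) + 180)*(-261) = ((-204 - 1*0) + 180)*(-261) = ((-204 + 0) + 180)*(-261) = (-204 + 180)*(-261) = -24*(-261) = 6264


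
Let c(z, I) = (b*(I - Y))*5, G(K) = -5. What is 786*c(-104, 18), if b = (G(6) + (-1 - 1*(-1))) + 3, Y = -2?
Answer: -157200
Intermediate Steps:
b = -2 (b = (-5 + (-1 - 1*(-1))) + 3 = (-5 + (-1 + 1)) + 3 = (-5 + 0) + 3 = -5 + 3 = -2)
c(z, I) = -20 - 10*I (c(z, I) = -2*(I - 1*(-2))*5 = -2*(I + 2)*5 = -2*(2 + I)*5 = (-4 - 2*I)*5 = -20 - 10*I)
786*c(-104, 18) = 786*(-20 - 10*18) = 786*(-20 - 180) = 786*(-200) = -157200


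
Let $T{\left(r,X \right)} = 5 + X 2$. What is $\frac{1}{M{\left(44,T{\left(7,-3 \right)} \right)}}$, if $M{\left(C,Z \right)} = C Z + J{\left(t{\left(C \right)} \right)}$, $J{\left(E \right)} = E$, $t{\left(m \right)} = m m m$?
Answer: $\frac{1}{85140} \approx 1.1745 \cdot 10^{-5}$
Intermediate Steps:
$T{\left(r,X \right)} = 5 + 2 X$
$t{\left(m \right)} = m^{3}$ ($t{\left(m \right)} = m^{2} m = m^{3}$)
$M{\left(C,Z \right)} = C^{3} + C Z$ ($M{\left(C,Z \right)} = C Z + C^{3} = C^{3} + C Z$)
$\frac{1}{M{\left(44,T{\left(7,-3 \right)} \right)}} = \frac{1}{44 \left(\left(5 + 2 \left(-3\right)\right) + 44^{2}\right)} = \frac{1}{44 \left(\left(5 - 6\right) + 1936\right)} = \frac{1}{44 \left(-1 + 1936\right)} = \frac{1}{44 \cdot 1935} = \frac{1}{85140}$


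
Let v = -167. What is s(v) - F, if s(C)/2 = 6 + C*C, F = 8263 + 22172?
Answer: 25355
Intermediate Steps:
F = 30435
s(C) = 12 + 2*C**2 (s(C) = 2*(6 + C*C) = 2*(6 + C**2) = 12 + 2*C**2)
s(v) - F = (12 + 2*(-167)**2) - 1*30435 = (12 + 2*27889) - 30435 = (12 + 55778) - 30435 = 55790 - 30435 = 25355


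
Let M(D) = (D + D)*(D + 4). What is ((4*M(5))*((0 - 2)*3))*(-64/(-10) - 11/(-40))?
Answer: -14418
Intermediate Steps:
M(D) = 2*D*(4 + D) (M(D) = (2*D)*(4 + D) = 2*D*(4 + D))
((4*M(5))*((0 - 2)*3))*(-64/(-10) - 11/(-40)) = ((4*(2*5*(4 + 5)))*((0 - 2)*3))*(-64/(-10) - 11/(-40)) = ((4*(2*5*9))*(-2*3))*(-64*(-⅒) - 11*(-1/40)) = ((4*90)*(-6))*(32/5 + 11/40) = (360*(-6))*(267/40) = -2160*267/40 = -14418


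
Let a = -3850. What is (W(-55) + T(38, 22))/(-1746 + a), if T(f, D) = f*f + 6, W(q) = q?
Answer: -1395/5596 ≈ -0.24929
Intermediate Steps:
T(f, D) = 6 + f**2 (T(f, D) = f**2 + 6 = 6 + f**2)
(W(-55) + T(38, 22))/(-1746 + a) = (-55 + (6 + 38**2))/(-1746 - 3850) = (-55 + (6 + 1444))/(-5596) = (-55 + 1450)*(-1/5596) = 1395*(-1/5596) = -1395/5596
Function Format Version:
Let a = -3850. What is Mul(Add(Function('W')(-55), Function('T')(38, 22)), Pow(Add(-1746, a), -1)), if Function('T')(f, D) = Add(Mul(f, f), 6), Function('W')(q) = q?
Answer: Rational(-1395, 5596) ≈ -0.24929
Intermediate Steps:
Function('T')(f, D) = Add(6, Pow(f, 2)) (Function('T')(f, D) = Add(Pow(f, 2), 6) = Add(6, Pow(f, 2)))
Mul(Add(Function('W')(-55), Function('T')(38, 22)), Pow(Add(-1746, a), -1)) = Mul(Add(-55, Add(6, Pow(38, 2))), Pow(Add(-1746, -3850), -1)) = Mul(Add(-55, Add(6, 1444)), Pow(-5596, -1)) = Mul(Add(-55, 1450), Rational(-1, 5596)) = Mul(1395, Rational(-1, 5596)) = Rational(-1395, 5596)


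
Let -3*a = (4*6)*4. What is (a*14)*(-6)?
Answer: 2688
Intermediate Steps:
a = -32 (a = -4*6*4/3 = -8*4 = -⅓*96 = -32)
(a*14)*(-6) = -32*14*(-6) = -448*(-6) = 2688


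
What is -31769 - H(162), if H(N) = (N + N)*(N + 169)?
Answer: -139013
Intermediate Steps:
H(N) = 2*N*(169 + N) (H(N) = (2*N)*(169 + N) = 2*N*(169 + N))
-31769 - H(162) = -31769 - 2*162*(169 + 162) = -31769 - 2*162*331 = -31769 - 1*107244 = -31769 - 107244 = -139013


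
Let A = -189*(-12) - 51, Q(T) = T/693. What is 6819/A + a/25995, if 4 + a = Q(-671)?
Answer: 3722226698/1210249215 ≈ 3.0756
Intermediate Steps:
Q(T) = T/693 (Q(T) = T*(1/693) = T/693)
a = -313/63 (a = -4 + (1/693)*(-671) = -4 - 61/63 = -313/63 ≈ -4.9683)
A = 2217 (A = 2268 - 51 = 2217)
6819/A + a/25995 = 6819/2217 - 313/63/25995 = 6819*(1/2217) - 313/63*1/25995 = 2273/739 - 313/1637685 = 3722226698/1210249215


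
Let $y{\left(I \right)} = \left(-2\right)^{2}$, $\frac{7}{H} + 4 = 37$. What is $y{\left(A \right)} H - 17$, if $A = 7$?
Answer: $- \frac{533}{33} \approx -16.152$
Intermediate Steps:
$H = \frac{7}{33}$ ($H = \frac{7}{-4 + 37} = \frac{7}{33} \approx 0.21212$)
$y{\left(I \right)} = 4$
$y{\left(A \right)} H - 17 = 4 \cdot \frac{7}{33} - 17 = \frac{28}{33} - 17 = - \frac{533}{33}$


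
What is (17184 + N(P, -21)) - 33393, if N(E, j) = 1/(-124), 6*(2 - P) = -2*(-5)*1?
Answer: -2009917/124 ≈ -16209.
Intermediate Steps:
P = 1/3 (P = 2 - (-2*(-5))/6 = 2 - 5/3 = 1/3 ≈ 0.33333)
N(E, j) = -1/124
(17184 + N(P, -21)) - 33393 = (17184 - 1/124) - 33393 = 2130815/124 - 33393 = -2009917/124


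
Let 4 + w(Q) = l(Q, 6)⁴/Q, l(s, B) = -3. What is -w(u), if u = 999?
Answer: 145/37 ≈ 3.9189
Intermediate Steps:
w(Q) = -4 + 81/Q (w(Q) = -4 + (-3)⁴/Q = -4 + 81/Q)
-w(u) = -(-4 + 81/999) = -(-4 + 81*(1/999)) = -(-4 + 3/37) = -1*(-145/37) = 145/37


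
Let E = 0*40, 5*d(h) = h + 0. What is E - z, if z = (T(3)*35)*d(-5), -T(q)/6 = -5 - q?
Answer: 1680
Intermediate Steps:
T(q) = 30 + 6*q (T(q) = -6*(-5 - q) = 30 + 6*q)
d(h) = h/5 (d(h) = (h + 0)/5 = h/5)
z = -1680 (z = ((30 + 6*3)*35)*((1/5)*(-5)) = ((30 + 18)*35)*(-1) = (48*35)*(-1) = 1680*(-1) = -1680)
E = 0
E - z = 0 - 1*(-1680) = 0 + 1680 = 1680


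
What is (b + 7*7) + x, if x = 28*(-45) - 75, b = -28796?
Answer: -30082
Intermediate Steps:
x = -1335 (x = -1260 - 75 = -1335)
(b + 7*7) + x = (-28796 + 7*7) - 1335 = (-28796 + 49) - 1335 = -28747 - 1335 = -30082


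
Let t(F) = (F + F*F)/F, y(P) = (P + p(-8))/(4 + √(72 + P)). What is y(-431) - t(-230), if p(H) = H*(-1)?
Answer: 28061/125 + 141*I*√359/125 ≈ 224.49 + 21.373*I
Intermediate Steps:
p(H) = -H
y(P) = (8 + P)/(4 + √(72 + P)) (y(P) = (P - 1*(-8))/(4 + √(72 + P)) = (P + 8)/(4 + √(72 + P)) = (8 + P)/(4 + √(72 + P)))
t(F) = (F + F²)/F
y(-431) - t(-230) = (8 - 431)/(4 + √(72 - 431)) - (1 - 230) = -423/(4 + √(-359)) - 1*(-229) = -423/(4 + I*√359) + 229 = 229 - 423/(4 + I*√359)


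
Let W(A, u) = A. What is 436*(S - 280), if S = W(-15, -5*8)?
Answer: -128620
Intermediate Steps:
S = -15
436*(S - 280) = 436*(-15 - 280) = 436*(-295) = -128620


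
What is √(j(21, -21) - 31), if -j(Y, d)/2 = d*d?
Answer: I*√913 ≈ 30.216*I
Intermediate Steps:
j(Y, d) = -2*d² (j(Y, d) = -2*d*d = -2*d²)
√(j(21, -21) - 31) = √(-2*(-21)² - 31) = √(-2*441 - 31) = √(-882 - 31) = √(-913) = I*√913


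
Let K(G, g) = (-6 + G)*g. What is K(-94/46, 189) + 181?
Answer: -30802/23 ≈ -1339.2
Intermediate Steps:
K(G, g) = g*(-6 + G)
K(-94/46, 189) + 181 = 189*(-6 - 94/46) + 181 = 189*(-6 - 94*1/46) + 181 = 189*(-6 - 47/23) + 181 = 189*(-185/23) + 181 = -34965/23 + 181 = -30802/23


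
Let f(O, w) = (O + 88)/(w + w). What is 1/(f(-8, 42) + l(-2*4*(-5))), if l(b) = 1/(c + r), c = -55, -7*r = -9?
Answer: 7896/7373 ≈ 1.0709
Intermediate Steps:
r = 9/7 (r = -1/7*(-9) = 9/7 ≈ 1.2857)
f(O, w) = (88 + O)/(2*w) (f(O, w) = (88 + O)/((2*w)) = (88 + O)*(1/(2*w)) = (88 + O)/(2*w))
l(b) = -7/376 (l(b) = 1/(-55 + 9/7) = 1/(-376/7) = -7/376)
1/(f(-8, 42) + l(-2*4*(-5))) = 1/((1/2)*(88 - 8)/42 - 7/376) = 1/((1/2)*(1/42)*80 - 7/376) = 1/(20/21 - 7/376) = 1/(7373/7896) = 7896/7373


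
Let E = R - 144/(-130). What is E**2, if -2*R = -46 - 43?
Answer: 35153041/16900 ≈ 2080.1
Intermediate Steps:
R = 89/2 (R = -(-46 - 43)/2 = -1/2*(-89) = 89/2 ≈ 44.500)
E = 5929/130 (E = 89/2 - 144/(-130) = 89/2 - 144*(-1)/130 = 89/2 - 1*(-72/65) = 89/2 + 72/65 = 5929/130 ≈ 45.608)
E**2 = (5929/130)**2 = 35153041/16900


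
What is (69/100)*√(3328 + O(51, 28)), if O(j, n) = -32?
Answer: 69*√206/25 ≈ 39.613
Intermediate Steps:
(69/100)*√(3328 + O(51, 28)) = (69/100)*√(3328 - 32) = (69*(1/100))*√3296 = 69*(4*√206)/100 = 69*√206/25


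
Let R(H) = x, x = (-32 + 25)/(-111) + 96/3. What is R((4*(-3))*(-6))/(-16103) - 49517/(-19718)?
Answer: 88438143499/35244603894 ≈ 2.5093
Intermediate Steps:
x = 3559/111 (x = -7*(-1/111) + 96*(⅓) = 7/111 + 32 = 3559/111 ≈ 32.063)
R(H) = 3559/111
R((4*(-3))*(-6))/(-16103) - 49517/(-19718) = (3559/111)/(-16103) - 49517/(-19718) = (3559/111)*(-1/16103) - 49517*(-1/19718) = -3559/1787433 + 49517/19718 = 88438143499/35244603894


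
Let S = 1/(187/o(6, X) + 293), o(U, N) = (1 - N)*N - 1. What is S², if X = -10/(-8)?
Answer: 441/9991921 ≈ 4.4136e-5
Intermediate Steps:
X = 5/4 (X = -10*(-⅛) = 5/4 ≈ 1.2500)
o(U, N) = -1 + N*(1 - N) (o(U, N) = N*(1 - N) - 1 = -1 + N*(1 - N))
S = 21/3161 (S = 1/(187/(-1 + 5/4 - (5/4)²) + 293) = 1/(187/(-1 + 5/4 - 1*25/16) + 293) = 1/(187/(-1 + 5/4 - 25/16) + 293) = 1/(187/(-21/16) + 293) = 1/(187*(-16/21) + 293) = 1/(-2992/21 + 293) = 1/(3161/21) = 21/3161 ≈ 0.0066435)
S² = (21/3161)² = 441/9991921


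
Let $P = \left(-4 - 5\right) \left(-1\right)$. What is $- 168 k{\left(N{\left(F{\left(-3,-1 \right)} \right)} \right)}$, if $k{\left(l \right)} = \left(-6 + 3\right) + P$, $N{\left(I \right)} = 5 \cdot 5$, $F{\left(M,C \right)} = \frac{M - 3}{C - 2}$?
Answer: $-1008$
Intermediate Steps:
$P = 9$ ($P = \left(-9\right) \left(-1\right) = 9$)
$F{\left(M,C \right)} = \frac{-3 + M}{-2 + C}$
$N{\left(I \right)} = 25$
$k{\left(l \right)} = 6$ ($k{\left(l \right)} = \left(-6 + 3\right) + 9 = -3 + 9 = 6$)
$- 168 k{\left(N{\left(F{\left(-3,-1 \right)} \right)} \right)} = \left(-168\right) 6 = -1008$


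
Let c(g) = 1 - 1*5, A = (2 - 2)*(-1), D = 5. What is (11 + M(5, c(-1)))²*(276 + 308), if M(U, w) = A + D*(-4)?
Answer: 47304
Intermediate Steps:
A = 0 (A = 0*(-1) = 0)
c(g) = -4 (c(g) = 1 - 5 = -4)
M(U, w) = -20 (M(U, w) = 0 + 5*(-4) = 0 - 20 = -20)
(11 + M(5, c(-1)))²*(276 + 308) = (11 - 20)²*(276 + 308) = (-9)²*584 = 81*584 = 47304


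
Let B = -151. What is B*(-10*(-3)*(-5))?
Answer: 22650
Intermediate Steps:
B*(-10*(-3)*(-5)) = -151*(-10*(-3))*(-5) = -4530*(-5) = -151*(-150) = 22650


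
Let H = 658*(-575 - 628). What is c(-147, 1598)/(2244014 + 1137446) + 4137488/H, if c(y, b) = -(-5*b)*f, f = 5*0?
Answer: -2068744/395787 ≈ -5.2269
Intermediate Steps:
f = 0
c(y, b) = 0 (c(y, b) = -(-5*b)*0 = -1*0 = 0)
H = -791574 (H = 658*(-1203) = -791574)
c(-147, 1598)/(2244014 + 1137446) + 4137488/H = 0/(2244014 + 1137446) + 4137488/(-791574) = 0/3381460 + 4137488*(-1/791574) = 0*(1/3381460) - 2068744/395787 = 0 - 2068744/395787 = -2068744/395787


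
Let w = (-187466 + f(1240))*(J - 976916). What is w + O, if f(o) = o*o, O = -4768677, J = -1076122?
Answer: -2771881175769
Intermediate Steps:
f(o) = o²
w = -2771876407092 (w = (-187466 + 1240²)*(-1076122 - 976916) = (-187466 + 1537600)*(-2053038) = 1350134*(-2053038) = -2771876407092)
w + O = -2771876407092 - 4768677 = -2771881175769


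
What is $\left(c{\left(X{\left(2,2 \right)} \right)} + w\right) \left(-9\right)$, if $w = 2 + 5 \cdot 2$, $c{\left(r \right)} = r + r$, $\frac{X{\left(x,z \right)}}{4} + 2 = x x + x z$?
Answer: $-540$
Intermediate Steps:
$X{\left(x,z \right)} = -8 + 4 x^{2} + 4 x z$ ($X{\left(x,z \right)} = -8 + 4 \left(x x + x z\right) = -8 + 4 \left(x^{2} + x z\right) = -8 + \left(4 x^{2} + 4 x z\right) = -8 + 4 x^{2} + 4 x z$)
$c{\left(r \right)} = 2 r$
$w = 12$ ($w = 2 + 10 = 12$)
$\left(c{\left(X{\left(2,2 \right)} \right)} + w\right) \left(-9\right) = \left(2 \left(-8 + 4 \cdot 2^{2} + 4 \cdot 2 \cdot 2\right) + 12\right) \left(-9\right) = \left(2 \left(-8 + 4 \cdot 4 + 16\right) + 12\right) \left(-9\right) = \left(2 \left(-8 + 16 + 16\right) + 12\right) \left(-9\right) = \left(2 \cdot 24 + 12\right) \left(-9\right) = \left(48 + 12\right) \left(-9\right) = 60 \left(-9\right) = -540$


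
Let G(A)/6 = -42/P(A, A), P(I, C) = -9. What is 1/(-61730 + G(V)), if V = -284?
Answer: -1/61702 ≈ -1.6207e-5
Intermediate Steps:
G(A) = 28 (G(A) = 6*(-42/(-9)) = 6*(-42*(-⅑)) = 6*(14/3) = 28)
1/(-61730 + G(V)) = 1/(-61730 + 28) = 1/(-61702) = -1/61702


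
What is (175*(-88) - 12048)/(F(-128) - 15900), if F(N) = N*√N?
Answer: 27276450/15931697 - 1756672*I*√2/15931697 ≈ 1.7121 - 0.15594*I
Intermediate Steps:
F(N) = N^(3/2)
(175*(-88) - 12048)/(F(-128) - 15900) = (175*(-88) - 12048)/((-128)^(3/2) - 15900) = (-15400 - 12048)/(-1024*I*√2 - 15900) = -27448/(-15900 - 1024*I*√2)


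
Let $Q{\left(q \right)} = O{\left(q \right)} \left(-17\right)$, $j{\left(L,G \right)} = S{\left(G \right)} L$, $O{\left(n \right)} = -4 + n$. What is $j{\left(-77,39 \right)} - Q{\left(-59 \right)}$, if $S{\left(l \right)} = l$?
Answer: $-4074$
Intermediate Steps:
$j{\left(L,G \right)} = G L$
$Q{\left(q \right)} = 68 - 17 q$ ($Q{\left(q \right)} = \left(-4 + q\right) \left(-17\right) = 68 - 17 q$)
$j{\left(-77,39 \right)} - Q{\left(-59 \right)} = 39 \left(-77\right) - \left(68 - -1003\right) = -3003 - \left(68 + 1003\right) = -3003 - 1071 = -4074$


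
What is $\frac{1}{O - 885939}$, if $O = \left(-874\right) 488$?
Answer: $- \frac{1}{1312451} \approx -7.6193 \cdot 10^{-7}$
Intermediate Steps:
$O = -426512$
$\frac{1}{O - 885939} = \frac{1}{-426512 - 885939} = \frac{1}{-1312451} = - \frac{1}{1312451}$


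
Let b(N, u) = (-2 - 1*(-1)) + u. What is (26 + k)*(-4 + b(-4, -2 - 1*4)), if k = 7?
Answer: -363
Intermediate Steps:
b(N, u) = -1 + u (b(N, u) = (-2 + 1) + u = -1 + u)
(26 + k)*(-4 + b(-4, -2 - 1*4)) = (26 + 7)*(-4 + (-1 + (-2 - 1*4))) = 33*(-4 + (-1 + (-2 - 4))) = 33*(-4 + (-1 - 6)) = 33*(-4 - 7) = 33*(-11) = -363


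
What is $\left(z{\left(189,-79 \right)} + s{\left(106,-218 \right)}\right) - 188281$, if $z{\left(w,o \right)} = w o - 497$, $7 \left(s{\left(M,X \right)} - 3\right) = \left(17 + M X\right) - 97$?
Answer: $- \frac{1449130}{7} \approx -2.0702 \cdot 10^{5}$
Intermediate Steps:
$s{\left(M,X \right)} = - \frac{59}{7} + \frac{M X}{7}$ ($s{\left(M,X \right)} = 3 + \frac{\left(17 + M X\right) - 97}{7} = 3 + \frac{-80 + M X}{7} = 3 + \left(- \frac{80}{7} + \frac{M X}{7}\right) = - \frac{59}{7} + \frac{M X}{7}$)
$z{\left(w,o \right)} = -497 + o w$ ($z{\left(w,o \right)} = o w - 497 = -497 + o w$)
$\left(z{\left(189,-79 \right)} + s{\left(106,-218 \right)}\right) - 188281 = \left(\left(-497 - 14931\right) + \left(- \frac{59}{7} + \frac{1}{7} \cdot 106 \left(-218\right)\right)\right) - 188281 = \left(\left(-497 - 14931\right) - \frac{23167}{7}\right) - 188281 = \left(-15428 - \frac{23167}{7}\right) - 188281 = - \frac{131163}{7} - 188281 = - \frac{1449130}{7}$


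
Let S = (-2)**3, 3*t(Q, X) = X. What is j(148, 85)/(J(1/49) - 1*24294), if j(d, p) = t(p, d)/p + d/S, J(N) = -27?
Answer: 9139/12403710 ≈ 0.00073680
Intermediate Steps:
t(Q, X) = X/3
S = -8
j(d, p) = -d/8 + d/(3*p) (j(d, p) = (d/3)/p + d/(-8) = d/(3*p) + d*(-1/8) = d/(3*p) - d/8 = -d/8 + d/(3*p))
j(148, 85)/(J(1/49) - 1*24294) = (-1/8*148 + (1/3)*148/85)/(-27 - 1*24294) = (-37/2 + (1/3)*148*(1/85))/(-27 - 24294) = (-37/2 + 148/255)/(-24321) = -9139/510*(-1/24321) = 9139/12403710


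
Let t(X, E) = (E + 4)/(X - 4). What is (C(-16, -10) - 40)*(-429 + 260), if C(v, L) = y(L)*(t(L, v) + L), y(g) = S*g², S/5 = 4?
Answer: 21679320/7 ≈ 3.0970e+6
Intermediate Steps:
S = 20 (S = 5*4 = 20)
t(X, E) = (4 + E)/(-4 + X)
y(g) = 20*g²
C(v, L) = 20*L²*(L + (4 + v)/(-4 + L)) (C(v, L) = (20*L²)*((4 + v)/(-4 + L) + L) = (20*L²)*(L + (4 + v)/(-4 + L)) = 20*L²*(L + (4 + v)/(-4 + L)))
(C(-16, -10) - 40)*(-429 + 260) = (20*(-10)²*(4 - 16 - 10*(-4 - 10))/(-4 - 10) - 40)*(-429 + 260) = (20*100*(4 - 16 - 10*(-14))/(-14) - 40)*(-169) = (20*100*(-1/14)*(4 - 16 + 140) - 40)*(-169) = (20*100*(-1/14)*128 - 40)*(-169) = (-128000/7 - 40)*(-169) = -128280/7*(-169) = 21679320/7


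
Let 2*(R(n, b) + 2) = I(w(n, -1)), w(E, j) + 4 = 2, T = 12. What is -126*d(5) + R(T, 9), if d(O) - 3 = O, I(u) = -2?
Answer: -1011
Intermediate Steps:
w(E, j) = -2 (w(E, j) = -4 + 2 = -2)
d(O) = 3 + O
R(n, b) = -3 (R(n, b) = -2 + (1/2)*(-2) = -2 - 1 = -3)
-126*d(5) + R(T, 9) = -126*(3 + 5) - 3 = -126*8 - 3 = -1008 - 3 = -1011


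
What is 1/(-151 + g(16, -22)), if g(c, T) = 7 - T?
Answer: -1/122 ≈ -0.0081967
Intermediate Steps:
1/(-151 + g(16, -22)) = 1/(-151 + (7 - 1*(-22))) = 1/(-151 + (7 + 22)) = 1/(-151 + 29) = 1/(-122) = -1/122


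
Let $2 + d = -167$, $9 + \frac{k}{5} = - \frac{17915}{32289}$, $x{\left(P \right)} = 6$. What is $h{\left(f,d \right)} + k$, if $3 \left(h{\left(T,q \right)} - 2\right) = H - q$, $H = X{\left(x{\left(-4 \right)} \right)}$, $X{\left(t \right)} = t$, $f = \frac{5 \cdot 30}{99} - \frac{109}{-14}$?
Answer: $\frac{405523}{32289} \approx 12.559$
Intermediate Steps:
$k = - \frac{1542580}{32289}$ ($k = -45 + 5 \left(- \frac{17915}{32289}\right) = -45 - \frac{89575}{32289} = - \frac{1542580}{32289} \approx -47.774$)
$f = \frac{4297}{462}$ ($f = 150 \cdot \frac{1}{99} - - \frac{109}{14} = \frac{50}{33} + \frac{109}{14} = \frac{4297}{462} \approx 9.3009$)
$d = -169$ ($d = -2 - 167 = -169$)
$H = 6$
$h{\left(T,q \right)} = 4 - \frac{q}{3}$ ($h{\left(T,q \right)} = 2 + \frac{6 - q}{3} = 2 - \left(-2 + \frac{q}{3}\right) = 4 - \frac{q}{3}$)
$h{\left(f,d \right)} + k = \left(4 - - \frac{169}{3}\right) - \frac{1542580}{32289} = \left(4 + \frac{169}{3}\right) - \frac{1542580}{32289} = \frac{181}{3} - \frac{1542580}{32289} = \frac{405523}{32289}$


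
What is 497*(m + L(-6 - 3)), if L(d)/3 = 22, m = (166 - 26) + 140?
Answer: 171962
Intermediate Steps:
m = 280 (m = 140 + 140 = 280)
L(d) = 66 (L(d) = 3*22 = 66)
497*(m + L(-6 - 3)) = 497*(280 + 66) = 497*346 = 171962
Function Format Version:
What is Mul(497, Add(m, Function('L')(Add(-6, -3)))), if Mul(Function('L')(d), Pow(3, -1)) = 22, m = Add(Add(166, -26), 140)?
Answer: 171962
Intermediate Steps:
m = 280 (m = Add(140, 140) = 280)
Function('L')(d) = 66 (Function('L')(d) = Mul(3, 22) = 66)
Mul(497, Add(m, Function('L')(Add(-6, -3)))) = Mul(497, Add(280, 66)) = Mul(497, 346) = 171962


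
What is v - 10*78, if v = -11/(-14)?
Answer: -10909/14 ≈ -779.21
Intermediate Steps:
v = 11/14 (v = -11*(-1/14) = 11/14 ≈ 0.78571)
v - 10*78 = 11/14 - 10*78 = 11/14 - 780 = -10909/14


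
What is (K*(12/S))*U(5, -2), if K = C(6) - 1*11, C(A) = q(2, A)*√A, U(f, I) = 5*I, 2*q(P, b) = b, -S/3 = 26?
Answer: -220/13 + 60*√6/13 ≈ -5.6177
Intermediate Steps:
S = -78 (S = -3*26 = -78)
q(P, b) = b/2
C(A) = A^(3/2)/2 (C(A) = (A/2)*√A = A^(3/2)/2)
K = -11 + 3*√6 (K = 6^(3/2)/2 - 1*11 = (6*√6)/2 - 11 = 3*√6 - 11 = -11 + 3*√6 ≈ -3.6515)
(K*(12/S))*U(5, -2) = ((-11 + 3*√6)*(12/(-78)))*(5*(-2)) = ((-11 + 3*√6)*(12*(-1/78)))*(-10) = ((-11 + 3*√6)*(-2/13))*(-10) = (22/13 - 6*√6/13)*(-10) = -220/13 + 60*√6/13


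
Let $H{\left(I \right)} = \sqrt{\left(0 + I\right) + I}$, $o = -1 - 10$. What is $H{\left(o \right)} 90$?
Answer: $90 i \sqrt{22} \approx 422.14 i$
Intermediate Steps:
$o = -11$ ($o = -1 - 10 = -11$)
$H{\left(I \right)} = \sqrt{2} \sqrt{I}$ ($H{\left(I \right)} = \sqrt{I + I} = \sqrt{2 I} = \sqrt{2} \sqrt{I}$)
$H{\left(o \right)} 90 = \sqrt{2} \sqrt{-11} \cdot 90 = \sqrt{2} i \sqrt{11} \cdot 90 = i \sqrt{22} \cdot 90 = 90 i \sqrt{22}$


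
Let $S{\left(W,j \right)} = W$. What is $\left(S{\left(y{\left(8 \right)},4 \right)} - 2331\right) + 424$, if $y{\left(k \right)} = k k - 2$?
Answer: $-1845$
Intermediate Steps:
$y{\left(k \right)} = -2 + k^{2}$ ($y{\left(k \right)} = k^{2} - 2 = -2 + k^{2}$)
$\left(S{\left(y{\left(8 \right)},4 \right)} - 2331\right) + 424 = \left(\left(-2 + 8^{2}\right) - 2331\right) + 424 = \left(\left(-2 + 64\right) - 2331\right) + 424 = \left(62 - 2331\right) + 424 = -2269 + 424 = -1845$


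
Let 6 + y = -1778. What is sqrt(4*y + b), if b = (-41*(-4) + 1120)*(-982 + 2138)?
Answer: 44*sqrt(763) ≈ 1215.4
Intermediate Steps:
y = -1784 (y = -6 - 1778 = -1784)
b = 1484304 (b = (164 + 1120)*1156 = 1284*1156 = 1484304)
sqrt(4*y + b) = sqrt(4*(-1784) + 1484304) = sqrt(-7136 + 1484304) = sqrt(1477168) = 44*sqrt(763)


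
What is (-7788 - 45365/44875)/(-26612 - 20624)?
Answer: 69906373/423943100 ≈ 0.16490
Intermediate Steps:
(-7788 - 45365/44875)/(-26612 - 20624) = (-7788 - 45365*1/44875)/(-47236) = (-7788 - 9073/8975)*(-1/47236) = -69906373/8975*(-1/47236) = 69906373/423943100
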